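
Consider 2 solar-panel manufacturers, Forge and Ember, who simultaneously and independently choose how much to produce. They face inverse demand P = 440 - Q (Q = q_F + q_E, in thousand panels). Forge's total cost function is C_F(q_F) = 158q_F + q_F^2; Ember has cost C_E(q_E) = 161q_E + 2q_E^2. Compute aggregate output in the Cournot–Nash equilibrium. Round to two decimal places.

Forge's profit: π_F = (440 - Q)q_F - (158q_F + q_F²). Setting ∂π_F/∂q_F = 0: 282 - 4q_F - (q_E) = 0.
Ember's first-order condition: 279 - 6q_E - (q_F) = 0.
So q_F = (282 - q_E)/4 and q_E = (279 - q_F)/6.
Substituting one into the other gives q_F = 1413/23 and q_E = 834/23.
Total output Q = 1413/23 + 834/23 = 97.6957.

97.70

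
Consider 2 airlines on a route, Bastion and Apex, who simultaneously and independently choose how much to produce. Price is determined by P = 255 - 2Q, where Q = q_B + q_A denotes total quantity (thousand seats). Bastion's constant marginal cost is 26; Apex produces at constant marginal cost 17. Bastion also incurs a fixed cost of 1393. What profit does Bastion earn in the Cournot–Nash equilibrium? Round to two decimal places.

Bastion's profit: π_B = (255 - 2Q)q_B - (26q_B). Setting ∂π_B/∂q_B = 0: 229 - 4q_B - 2(q_A) = 0.
Apex's first-order condition: 238 - 4q_A - 2(q_B) = 0.
Rearranging gives the reaction functions q_B = (229 - 2q_A)/4 and q_A = (238 - 2q_B)/4.
Solving the pair: q_B = 110/3, q_A = 247/6.
Price P = 255 - 2·(467/6) = 298/3.
Bastion's profit: (298/3 - 26)·(110/3) - 1393 = 1295.8889.

1295.89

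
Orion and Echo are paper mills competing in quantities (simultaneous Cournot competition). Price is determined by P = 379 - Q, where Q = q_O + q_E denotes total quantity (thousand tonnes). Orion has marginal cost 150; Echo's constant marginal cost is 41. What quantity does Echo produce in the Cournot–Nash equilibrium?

Orion's profit: π_O = (379 - Q)q_O - (150q_O). Setting ∂π_O/∂q_O = 0: 229 - 2q_O - (q_E) = 0.
Echo's profit: π_E = (379 - Q)q_E - (41q_E). Setting ∂π_E/∂q_E = 0: 338 - 2q_E - (q_O) = 0.
Rearranging gives the reaction functions q_O = (229 - q_E)/2 and q_E = (338 - q_O)/2.
Substituting one into the other gives q_O = 40 and q_E = 149.

149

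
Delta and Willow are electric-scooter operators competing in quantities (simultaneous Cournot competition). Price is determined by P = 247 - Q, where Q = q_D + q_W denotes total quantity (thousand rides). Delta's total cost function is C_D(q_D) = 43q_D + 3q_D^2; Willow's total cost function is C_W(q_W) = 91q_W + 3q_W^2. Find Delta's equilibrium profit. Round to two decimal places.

2195.59

Delta's profit: π_D = (247 - Q)q_D - (43q_D + 3q_D²). Setting ∂π_D/∂q_D = 0: 204 - 8q_D - (q_W) = 0.
Willow's first-order condition: 156 - 8q_W - (q_D) = 0.
Best responses: q_D = (204 - q_W)/8, q_W = (156 - q_D)/8.
Solving the pair: q_D = 164/7, q_W = 116/7.
Price P = 247 - 40 = 207.
Delta's profit: 207·(164/7) - 43·(164/7) - 3(164/7)² = 2195.5918.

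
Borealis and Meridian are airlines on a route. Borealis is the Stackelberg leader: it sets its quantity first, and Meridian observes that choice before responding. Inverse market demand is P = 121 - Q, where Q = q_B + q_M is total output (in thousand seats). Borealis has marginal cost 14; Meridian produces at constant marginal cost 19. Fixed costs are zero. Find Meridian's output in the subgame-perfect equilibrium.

23

Solve by backward induction. Given q_B, the follower Meridian maximises π_M = (121 - q_B - q_M)q_M - 19q_M.
∂π_M/∂q_M = 102 - q_B - 2q_M = 0 gives the reaction function q_M = (102 - q_B)/2.
The leader anticipates this reaction. Substituting into P = 121 - Q gives P = 70 - (1/2)q_B, so π_B = (70 - (1/2)q_B)q_B - 14q_B.
Leader FOC: 56 - q_B = 0, so q_B = 56.
Then q_M = (102 - 56)/2 = 23.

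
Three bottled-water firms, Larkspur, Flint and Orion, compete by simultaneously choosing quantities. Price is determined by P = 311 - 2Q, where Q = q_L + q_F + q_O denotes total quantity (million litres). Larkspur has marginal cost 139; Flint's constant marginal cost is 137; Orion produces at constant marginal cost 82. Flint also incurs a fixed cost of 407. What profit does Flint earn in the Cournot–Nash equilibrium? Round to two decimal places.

50.53

Larkspur's profit: π_L = (311 - 2Q)q_L - (139q_L). Setting ∂π_L/∂q_L = 0: 172 - 4q_L - 2(q_F + q_O) = 0.
Flint's first-order condition: 174 - 4q_F - 2(q_L + q_O) = 0.
Orion's first-order condition: 229 - 4q_O - 2(q_L + q_F) = 0.
Adding the 3 first-order conditions: 575 − 8Q = 0, so Q = 575/8.
Back-substituting: q_L = (172 − 575/4)/2 = 113/8, q_F = (174 − 575/4)/2 = 121/8, q_O = (229 − 575/4)/2 = 341/8.
Price P = 311 - 2·(575/8) = 669/4.
Flint's profit: (669/4 - 137)·(121/8) - 407 = 1617/32.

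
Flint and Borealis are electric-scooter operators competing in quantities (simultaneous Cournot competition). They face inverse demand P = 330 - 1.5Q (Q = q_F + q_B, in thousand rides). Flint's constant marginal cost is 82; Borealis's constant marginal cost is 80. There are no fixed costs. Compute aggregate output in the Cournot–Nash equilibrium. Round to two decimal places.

Flint's profit: π_F = (330 - 1.5Q)q_F - (82q_F). Setting ∂π_F/∂q_F = 0: 248 - 3q_F - (3/2)(q_B) = 0.
Borealis's profit: π_B = (330 - 1.5Q)q_B - (80q_B). Setting ∂π_B/∂q_B = 0: 250 - 3q_B - (3/2)(q_F) = 0.
So q_F = (248 - (3/2)q_B)/3 and q_B = (250 - (3/2)q_F)/3.
Solving the pair: q_F = 164/3, q_B = 56.
Total output Q = 164/3 + 56 = 332/3.

110.67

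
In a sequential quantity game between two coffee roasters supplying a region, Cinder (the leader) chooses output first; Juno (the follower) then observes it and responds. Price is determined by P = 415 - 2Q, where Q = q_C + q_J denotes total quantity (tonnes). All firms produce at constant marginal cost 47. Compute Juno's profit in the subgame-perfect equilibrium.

Solve by backward induction. Given q_C, the follower Juno maximises π_J = (415 - 2q_C - 2q_J)q_J - 47q_J.
Follower FOC: 368 - 2q_C - 4q_J = 0, so q_J(q_C) = (368 - 2q_C)/4.
The leader anticipates this reaction. Substituting into P = 415 - 2Q gives P = 231 - q_C, so π_C = (231 - q_C)q_C - 47q_C.
Maximising: ∂π_C/∂q_C = 184 - 2q_C = 0, giving q_C = 92.
Then q_J = (368 - 2·92)/4 = 46.
Price P = 415 - 2·138 = 139.
Juno's profit: (139 - 47)·46 = 4232.

4232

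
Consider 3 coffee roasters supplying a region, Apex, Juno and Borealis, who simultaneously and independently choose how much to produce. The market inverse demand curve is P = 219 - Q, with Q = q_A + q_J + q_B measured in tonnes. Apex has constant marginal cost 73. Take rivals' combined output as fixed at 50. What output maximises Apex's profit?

48

With rivals' combined output fixed at 50, Apex's profit is π_A = (219 - 50 - q_A)q_A - (73q_A) = (169 - q_A)q_A - (73q_A).
∂π_A/∂q_A = 96 - 2q_A = 0, so q_A = 48.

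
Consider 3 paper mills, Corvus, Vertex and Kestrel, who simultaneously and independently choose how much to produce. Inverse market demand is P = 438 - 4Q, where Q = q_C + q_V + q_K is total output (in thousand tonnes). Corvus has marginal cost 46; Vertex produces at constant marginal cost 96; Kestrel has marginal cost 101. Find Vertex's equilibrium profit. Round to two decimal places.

1378.27

Corvus's profit: π_C = (438 - 4Q)q_C - (46q_C). Setting ∂π_C/∂q_C = 0: 392 - 8q_C - 4(q_V + q_K) = 0.
Vertex's profit: π_V = (438 - 4Q)q_V - (96q_V). Setting ∂π_V/∂q_V = 0: 342 - 8q_V - 4(q_C + q_K) = 0.
Kestrel's first-order condition: 337 - 8q_K - 4(q_C + q_V) = 0.
Summing all 3 equations gives 1071 − 16Q = 0, hence Q = 1071/16.
Back-substituting: q_C = (392 − 1071/4)/4 = 497/16, q_V = (342 − 1071/4)/4 = 297/16, q_K = (337 − 1071/4)/4 = 277/16.
Price P = 438 - 4·(1071/16) = 681/4.
Vertex's profit: (681/4 - 96)·(297/16) = 1378.2656.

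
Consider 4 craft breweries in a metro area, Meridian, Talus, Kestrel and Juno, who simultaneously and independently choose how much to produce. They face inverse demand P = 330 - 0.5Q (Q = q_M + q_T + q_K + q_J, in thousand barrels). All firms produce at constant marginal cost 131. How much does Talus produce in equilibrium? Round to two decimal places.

Each firm earns π_i = (330 - 0.5Q)q_i - 131q_i.
Setting ∂π_i/∂q_i = 0 with rivals' quantities fixed: 199 - q_i - (1/2)·Σ_{j≠i} q_j = 0.
With identical firms every q_j equals q_i, so Σ_{j≠i} q_j = 3q_i and 199 = (5/2)q_i, giving q_i = 398/5.

79.60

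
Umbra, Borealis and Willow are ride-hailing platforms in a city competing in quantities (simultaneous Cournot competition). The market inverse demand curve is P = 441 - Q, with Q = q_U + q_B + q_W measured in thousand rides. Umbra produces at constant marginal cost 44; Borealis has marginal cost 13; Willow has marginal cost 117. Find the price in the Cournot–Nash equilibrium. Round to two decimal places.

Umbra's profit: π_U = (441 - Q)q_U - (44q_U). Setting ∂π_U/∂q_U = 0: 397 - 2q_U - (q_B + q_W) = 0.
Borealis's profit: π_B = (441 - Q)q_B - (13q_B). Setting ∂π_B/∂q_B = 0: 428 - 2q_B - (q_U + q_W) = 0.
Willow's first-order condition: 324 - 2q_W - (q_U + q_B) = 0.
Adding the 3 first-order conditions: 1149 − 4Q = 0, so Q = 1149/4.
Back-substituting: q_U = (397 − 1149/4) = 439/4, q_B = (428 − 1149/4) = 563/4, q_W = (324 − 1149/4) = 147/4.
Total output Q = 1149/4, so price P = 441 - 1149/4 = 615/4.

153.75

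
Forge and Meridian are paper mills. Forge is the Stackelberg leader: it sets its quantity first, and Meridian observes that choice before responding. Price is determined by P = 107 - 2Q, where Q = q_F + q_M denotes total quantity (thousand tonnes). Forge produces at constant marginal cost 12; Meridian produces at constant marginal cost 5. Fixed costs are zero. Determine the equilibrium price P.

34

Solve by backward induction. Given q_F, the follower Meridian maximises π_M = (107 - 2q_F - 2q_M)q_M - 5q_M.
Setting the follower's marginal profit to zero, 102 - 2q_F - 4q_M = 0, i.e. q_M = (102 - 2q_F)/4.
The leader anticipates this reaction. Substituting into P = 107 - 2Q gives P = 56 - q_F, so π_F = (56 - q_F)q_F - 12q_F.
The leader's first-order condition 44 - 2q_F = 0 yields q_F = 22.
Then q_M = (102 - 2·22)/4 = 29/2.
Total output Q = 73/2, so price P = 107 - 2·(73/2) = 34.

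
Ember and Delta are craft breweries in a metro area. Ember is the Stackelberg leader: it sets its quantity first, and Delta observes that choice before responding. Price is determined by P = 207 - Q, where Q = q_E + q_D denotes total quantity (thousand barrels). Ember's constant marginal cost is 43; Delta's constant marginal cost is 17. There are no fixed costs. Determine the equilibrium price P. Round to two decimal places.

77.50

The follower Delta best-responds to any q_E: π_D = (207 - Q)q_D - 17q_D.
∂π_D/∂q_D = 190 - q_E - 2q_D = 0 gives the reaction function q_D = (190 - q_E)/2.
Ember substitutes q_D(q_E) into its own profit: π_E = q_E(207 - q_E - (190 - q_E)/2) - 43q_E = (112 - (1/2)q_E)q_E - 43q_E.
Maximising: ∂π_E/∂q_E = 69 - q_E = 0, giving q_E = 69.
Then q_D = (190 - 69)/2 = 121/2.
Total output Q = 259/2, so price P = 207 - 259/2 = 155/2.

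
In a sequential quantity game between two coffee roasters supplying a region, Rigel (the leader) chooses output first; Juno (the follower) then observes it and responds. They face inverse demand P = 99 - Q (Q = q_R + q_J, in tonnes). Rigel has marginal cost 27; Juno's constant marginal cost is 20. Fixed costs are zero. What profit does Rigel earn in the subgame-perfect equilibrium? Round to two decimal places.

The follower Juno best-responds to any q_R: π_J = (99 - Q)q_J - 20q_J.
∂π_J/∂q_J = 79 - q_R - 2q_J = 0 gives the reaction function q_J = (79 - q_R)/2.
Rigel substitutes q_J(q_R) into its own profit: π_R = q_R(99 - q_R - (79 - q_R)/2) - 27q_R = (119/2 - (1/2)q_R)q_R - 27q_R.
Leader FOC: 65/2 - q_R = 0, so q_R = 65/2.
Then q_J = (79 - 65/2)/2 = 93/4.
Price P = 99 - 223/4 = 173/4.
Rigel's profit: (173/4 - 27)·(65/2) = 528.1250.

528.13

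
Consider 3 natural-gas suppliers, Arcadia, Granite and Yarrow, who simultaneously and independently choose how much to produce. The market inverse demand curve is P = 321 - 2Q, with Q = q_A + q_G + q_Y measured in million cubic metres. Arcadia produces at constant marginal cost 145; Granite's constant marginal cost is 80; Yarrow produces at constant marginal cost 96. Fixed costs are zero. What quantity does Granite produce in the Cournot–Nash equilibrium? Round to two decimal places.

40.25

Arcadia's profit: π_A = (321 - 2Q)q_A - (145q_A). Setting ∂π_A/∂q_A = 0: 176 - 4q_A - 2(q_G + q_Y) = 0.
Granite's profit: π_G = (321 - 2Q)q_G - (80q_G). Setting ∂π_G/∂q_G = 0: 241 - 4q_G - 2(q_A + q_Y) = 0.
Yarrow's first-order condition: 225 - 4q_Y - 2(q_A + q_G) = 0.
Summing all 3 equations gives 642 − 8Q = 0, hence Q = 321/4.
Back-substituting: q_A = (176 − 321/2)/2 = 31/4, q_G = (241 − 321/2)/2 = 161/4, q_Y = (225 − 321/2)/2 = 129/4.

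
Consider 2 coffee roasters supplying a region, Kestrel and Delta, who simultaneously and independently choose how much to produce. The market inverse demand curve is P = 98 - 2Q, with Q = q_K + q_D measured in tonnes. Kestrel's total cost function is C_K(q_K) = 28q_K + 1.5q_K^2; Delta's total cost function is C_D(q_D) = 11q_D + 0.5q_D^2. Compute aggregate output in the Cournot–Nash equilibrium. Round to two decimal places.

20.81

Kestrel's profit: π_K = (98 - 2Q)q_K - (28q_K + (3/2)q_K²). Setting ∂π_K/∂q_K = 0: 70 - 7q_K - 2(q_D) = 0.
Delta's profit: π_D = (98 - 2Q)q_D - (11q_D + (1/2)q_D²). Setting ∂π_D/∂q_D = 0: 87 - 5q_D - 2(q_K) = 0.
Best responses: q_K = (70 - 2q_D)/7, q_D = (87 - 2q_K)/5.
Substituting one into the other gives q_K = 176/31 and q_D = 469/31.
Total output Q = 176/31 + 469/31 = 645/31.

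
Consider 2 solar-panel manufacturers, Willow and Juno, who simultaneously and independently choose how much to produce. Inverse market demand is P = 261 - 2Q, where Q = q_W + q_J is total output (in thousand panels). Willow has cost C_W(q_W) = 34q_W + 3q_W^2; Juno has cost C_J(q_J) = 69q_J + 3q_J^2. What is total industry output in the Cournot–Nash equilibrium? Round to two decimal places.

34.92

Willow's profit: π_W = (261 - 2Q)q_W - (34q_W + 3q_W²). Setting ∂π_W/∂q_W = 0: 227 - 10q_W - 2(q_J) = 0.
Juno's profit: π_J = (261 - 2Q)q_J - (69q_J + 3q_J²). Setting ∂π_J/∂q_J = 0: 192 - 10q_J - 2(q_W) = 0.
Rearranging gives the reaction functions q_W = (227 - 2q_J)/10 and q_J = (192 - 2q_W)/10.
Solving the pair: q_W = 943/48, q_J = 733/48.
Total output Q = 943/48 + 733/48 = 419/12.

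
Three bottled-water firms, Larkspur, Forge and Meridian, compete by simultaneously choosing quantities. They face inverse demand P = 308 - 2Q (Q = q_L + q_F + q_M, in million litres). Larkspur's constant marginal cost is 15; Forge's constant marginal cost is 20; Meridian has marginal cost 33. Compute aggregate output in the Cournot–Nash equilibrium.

107

Larkspur's profit: π_L = (308 - 2Q)q_L - (15q_L). Setting ∂π_L/∂q_L = 0: 293 - 4q_L - 2(q_F + q_M) = 0.
Forge's profit: π_F = (308 - 2Q)q_F - (20q_F). Setting ∂π_F/∂q_F = 0: 288 - 4q_F - 2(q_L + q_M) = 0.
Meridian's profit: π_M = (308 - 2Q)q_M - (33q_M). Setting ∂π_M/∂q_M = 0: 275 - 4q_M - 2(q_L + q_F) = 0.
Summing all 3 equations gives 856 − 8Q = 0, hence Q = 107.
Back-substituting: q_L = (293 − 214)/2 = 79/2, q_F = (288 − 214)/2 = 37, q_M = (275 − 214)/2 = 61/2.
Total output Q = 79/2 + 37 + 61/2 = 107.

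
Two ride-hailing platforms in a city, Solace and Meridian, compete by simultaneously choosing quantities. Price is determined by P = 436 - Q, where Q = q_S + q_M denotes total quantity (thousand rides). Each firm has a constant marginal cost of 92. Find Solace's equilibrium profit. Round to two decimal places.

A representative firm's profit is π_i = q_i(436 - Q) - 92q_i.
First-order condition (treating rivals' output as given): 344 - 2q_i - q_j = 0.
By symmetry each firm produces the same amount; substituting q_j = q_i yields q_i = 344/3.
Price P = 436 - 688/3 = 620/3.
Solace's profit: (620/3 - 92)·(344/3) = 13148.4444.

13148.44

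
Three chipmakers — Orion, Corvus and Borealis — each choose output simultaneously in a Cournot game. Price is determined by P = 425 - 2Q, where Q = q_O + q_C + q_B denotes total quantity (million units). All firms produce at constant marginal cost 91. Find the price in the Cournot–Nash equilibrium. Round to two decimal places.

A representative firm's profit is π_i = q_i(425 - 2Q) - 91q_i.
Setting ∂π_i/∂q_i = 0 with rivals' quantities fixed: 334 - 4q_i - 2·Σ_{j≠i} q_j = 0.
By symmetry each firm produces the same amount; substituting Σ_{j≠i} q_j = 2q_i yields q_i = 334/8 = 167/4.
Total output Q = 501/4, so price P = 425 - 2·(501/4) = 349/2.

174.50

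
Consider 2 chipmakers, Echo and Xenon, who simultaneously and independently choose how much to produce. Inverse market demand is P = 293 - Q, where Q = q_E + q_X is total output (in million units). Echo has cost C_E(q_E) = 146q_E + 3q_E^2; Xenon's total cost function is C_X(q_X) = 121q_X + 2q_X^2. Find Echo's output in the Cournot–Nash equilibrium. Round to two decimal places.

15.11

Echo's profit: π_E = (293 - Q)q_E - (146q_E + 3q_E²). Setting ∂π_E/∂q_E = 0: 147 - 8q_E - (q_X) = 0.
Xenon's profit: π_X = (293 - Q)q_X - (121q_X + 2q_X²). Setting ∂π_X/∂q_X = 0: 172 - 6q_X - (q_E) = 0.
Rearranging gives the reaction functions q_E = (147 - q_X)/8 and q_X = (172 - q_E)/6.
Solving the pair: q_E = 710/47, q_X = 1229/47.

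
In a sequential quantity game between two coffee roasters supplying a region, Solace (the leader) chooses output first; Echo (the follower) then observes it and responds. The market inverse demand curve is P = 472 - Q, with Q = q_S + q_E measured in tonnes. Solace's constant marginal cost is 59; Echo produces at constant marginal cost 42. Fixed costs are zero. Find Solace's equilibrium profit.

19602

The follower Echo best-responds to any q_S: π_E = (472 - Q)q_E - 42q_E.
Setting the follower's marginal profit to zero, 430 - q_S - 2q_E = 0, i.e. q_E = (430 - q_S)/2.
Solace substitutes q_E(q_S) into its own profit: π_S = q_S(472 - q_S - (430 - q_S)/2) - 59q_S = (257 - (1/2)q_S)q_S - 59q_S.
Leader FOC: 198 - q_S = 0, so q_S = 198.
Then q_E = (430 - 198)/2 = 116.
Price P = 472 - 314 = 158.
Solace's profit: (158 - 59)·198 = 19602.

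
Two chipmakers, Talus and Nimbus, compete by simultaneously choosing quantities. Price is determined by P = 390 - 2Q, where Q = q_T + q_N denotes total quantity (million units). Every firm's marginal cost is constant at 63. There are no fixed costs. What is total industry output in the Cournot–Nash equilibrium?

Each firm earns π_i = (390 - 2Q)q_i - 63q_i.
Setting ∂π_i/∂q_i = 0 with rivals' quantities fixed: 327 - 4q_i - 2q_j = 0.
With identical firms every q_j equals q_i, so q_j = q_i and 327 = 6q_i, giving q_i = 109/2.
Total output Q = 109/2 + 109/2 = 109.

109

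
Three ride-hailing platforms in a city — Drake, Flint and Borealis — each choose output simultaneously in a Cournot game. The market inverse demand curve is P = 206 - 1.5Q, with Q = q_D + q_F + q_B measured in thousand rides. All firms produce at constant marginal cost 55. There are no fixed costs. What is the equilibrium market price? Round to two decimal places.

Each firm earns π_i = (206 - 1.5Q)q_i - 55q_i.
Setting ∂π_i/∂q_i = 0 with rivals' quantities fixed: 151 - 3q_i - (3/2)·Σ_{j≠i} q_j = 0.
With identical firms every q_j equals q_i, so Σ_{j≠i} q_j = 2q_i and 151 = 6q_i, giving q_i = 151/6.
Total output Q = 151/2, so price P = 206 - (3/2)·(151/2) = 371/4.

92.75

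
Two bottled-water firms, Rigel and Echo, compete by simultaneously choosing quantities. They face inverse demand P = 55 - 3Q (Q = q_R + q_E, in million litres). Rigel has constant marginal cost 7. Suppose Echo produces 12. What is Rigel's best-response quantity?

With the rival's output fixed at 12, Rigel's profit is π_R = (55 - 3·12 - 3q_R)q_R - (7q_R) = (19 - 3q_R)q_R - (7q_R).
∂π_R/∂q_R = 12 - 6q_R = 0, so q_R = 2.

2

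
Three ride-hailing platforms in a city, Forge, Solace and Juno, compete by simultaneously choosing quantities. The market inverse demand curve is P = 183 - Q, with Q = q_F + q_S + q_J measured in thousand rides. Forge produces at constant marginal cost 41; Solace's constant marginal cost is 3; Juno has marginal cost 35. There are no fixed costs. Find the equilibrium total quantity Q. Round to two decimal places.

117.50

Forge's profit: π_F = (183 - Q)q_F - (41q_F). Setting ∂π_F/∂q_F = 0: 142 - 2q_F - (q_S + q_J) = 0.
Solace's profit: π_S = (183 - Q)q_S - (3q_S). Setting ∂π_S/∂q_S = 0: 180 - 2q_S - (q_F + q_J) = 0.
Juno's profit: π_J = (183 - Q)q_J - (35q_J). Setting ∂π_J/∂q_J = 0: 148 - 2q_J - (q_F + q_S) = 0.
Summing all 3 equations gives 470 − 4Q = 0, hence Q = 235/2.
Back-substituting: q_F = (142 − 235/2) = 49/2, q_S = (180 − 235/2) = 125/2, q_J = (148 − 235/2) = 61/2.
Total output Q = 49/2 + 125/2 + 61/2 = 235/2.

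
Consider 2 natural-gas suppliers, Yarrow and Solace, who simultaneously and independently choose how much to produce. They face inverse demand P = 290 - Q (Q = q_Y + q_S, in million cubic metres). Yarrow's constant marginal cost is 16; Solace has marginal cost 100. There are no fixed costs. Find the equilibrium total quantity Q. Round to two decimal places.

154.67

Yarrow's profit: π_Y = (290 - Q)q_Y - (16q_Y). Setting ∂π_Y/∂q_Y = 0: 274 - 2q_Y - (q_S) = 0.
Solace's profit: π_S = (290 - Q)q_S - (100q_S). Setting ∂π_S/∂q_S = 0: 190 - 2q_S - (q_Y) = 0.
Rearranging gives the reaction functions q_Y = (274 - q_S)/2 and q_S = (190 - q_Y)/2.
Substituting one into the other gives q_Y = 358/3 and q_S = 106/3.
Total output Q = 358/3 + 106/3 = 464/3.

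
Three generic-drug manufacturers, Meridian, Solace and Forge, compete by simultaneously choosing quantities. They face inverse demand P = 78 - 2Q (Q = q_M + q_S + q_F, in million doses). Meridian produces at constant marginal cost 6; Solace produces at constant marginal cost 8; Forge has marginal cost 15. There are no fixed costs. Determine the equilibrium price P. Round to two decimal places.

Meridian's profit: π_M = (78 - 2Q)q_M - (6q_M). Setting ∂π_M/∂q_M = 0: 72 - 4q_M - 2(q_S + q_F) = 0.
Solace's first-order condition: 70 - 4q_S - 2(q_M + q_F) = 0.
Forge's first-order condition: 63 - 4q_F - 2(q_M + q_S) = 0.
Adding the 3 conditions: 205 − 4Q − 4Q = 0, i.e. Q = 205/8.
Back-substituting: q_M = (72 − 205/4)/2 = 83/8, q_S = (70 − 205/4)/2 = 75/8, q_F = (63 − 205/4)/2 = 47/8.
Total output Q = 205/8, so price P = 78 - 2·(205/8) = 107/4.

26.75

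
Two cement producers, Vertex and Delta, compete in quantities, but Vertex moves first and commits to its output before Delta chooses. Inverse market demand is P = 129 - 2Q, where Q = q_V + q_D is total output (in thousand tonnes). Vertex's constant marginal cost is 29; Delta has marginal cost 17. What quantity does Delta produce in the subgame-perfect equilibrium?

17

Solve by backward induction. Given q_V, the follower Delta maximises π_D = (129 - 2q_V - 2q_D)q_D - 17q_D.
∂π_D/∂q_D = 112 - 2q_V - 4q_D = 0 gives the reaction function q_D = (112 - 2q_V)/4.
Vertex substitutes q_D(q_V) into its own profit: π_V = q_V(129 - 2q_V - (112 - 2q_V)/2) - 29q_V = (73 - q_V)q_V - 29q_V.
The leader's first-order condition 44 - 2q_V = 0 yields q_V = 22.
Then q_D = (112 - 2·22)/4 = 17.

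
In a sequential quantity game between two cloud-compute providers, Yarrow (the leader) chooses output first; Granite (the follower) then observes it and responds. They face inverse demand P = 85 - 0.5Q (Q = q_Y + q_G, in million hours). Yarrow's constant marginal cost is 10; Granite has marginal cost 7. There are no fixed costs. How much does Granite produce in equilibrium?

The follower Granite best-responds to any q_Y: π_G = (85 - 0.5Q)q_G - 7q_G.
Follower FOC: 78 - (1/2)q_Y - q_G = 0, so q_G(q_Y) = (78 - (1/2)q_Y).
The leader anticipates this reaction. Substituting into P = 85 - 0.5Q gives P = 46 - (1/4)q_Y, so π_Y = (46 - (1/4)q_Y)q_Y - 10q_Y.
The leader's first-order condition 36 - (1/2)q_Y = 0 yields q_Y = 72.
Then q_G = (78 - (1/2)·72) = 42.

42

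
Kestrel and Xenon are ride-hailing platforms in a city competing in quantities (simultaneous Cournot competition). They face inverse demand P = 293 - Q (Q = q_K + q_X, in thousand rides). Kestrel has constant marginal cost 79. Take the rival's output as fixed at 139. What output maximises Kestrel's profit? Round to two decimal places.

With the rival's output fixed at 139, Kestrel's profit is π_K = (293 - 139 - q_K)q_K - (79q_K) = (154 - q_K)q_K - (79q_K).
∂π_K/∂q_K = 75 - 2q_K = 0, so q_K = 75/2.

37.50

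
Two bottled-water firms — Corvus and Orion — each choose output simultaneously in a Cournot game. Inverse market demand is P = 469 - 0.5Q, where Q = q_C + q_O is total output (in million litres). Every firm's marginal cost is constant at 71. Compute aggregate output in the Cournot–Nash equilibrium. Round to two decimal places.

Each firm earns π_i = (469 - 0.5Q)q_i - 71q_i.
Setting ∂π_i/∂q_i = 0 with rivals' quantities fixed: 398 - q_i - (1/2)q_j = 0.
By symmetry each firm produces the same amount; substituting q_j = q_i yields q_i = 398/(3/2) = 796/3.
Total output Q = 796/3 + 796/3 = 1592/3.

530.67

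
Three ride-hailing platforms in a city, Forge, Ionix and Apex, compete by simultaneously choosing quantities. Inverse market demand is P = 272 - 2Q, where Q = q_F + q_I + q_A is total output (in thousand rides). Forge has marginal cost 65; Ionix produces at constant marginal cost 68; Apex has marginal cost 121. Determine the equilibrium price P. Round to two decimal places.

131.50

Forge's profit: π_F = (272 - 2Q)q_F - (65q_F). Setting ∂π_F/∂q_F = 0: 207 - 4q_F - 2(q_I + q_A) = 0.
Ionix's profit: π_I = (272 - 2Q)q_I - (68q_I). Setting ∂π_I/∂q_I = 0: 204 - 4q_I - 2(q_F + q_A) = 0.
Apex's profit: π_A = (272 - 2Q)q_A - (121q_A). Setting ∂π_A/∂q_A = 0: 151 - 4q_A - 2(q_F + q_I) = 0.
Adding the 3 first-order conditions: 562 − 8Q = 0, so Q = 281/4.
Back-substituting: q_F = (207 − 281/2)/2 = 133/4, q_I = (204 − 281/2)/2 = 127/4, q_A = (151 − 281/2)/2 = 21/4.
Total output Q = 281/4, so price P = 272 - 2·(281/4) = 263/2.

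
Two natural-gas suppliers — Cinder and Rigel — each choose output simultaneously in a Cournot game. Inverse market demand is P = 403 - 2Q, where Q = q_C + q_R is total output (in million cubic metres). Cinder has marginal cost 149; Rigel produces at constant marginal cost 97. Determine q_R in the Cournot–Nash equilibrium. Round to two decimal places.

Cinder's profit: π_C = (403 - 2Q)q_C - (149q_C). Setting ∂π_C/∂q_C = 0: 254 - 4q_C - 2(q_R) = 0.
Rigel's profit: π_R = (403 - 2Q)q_R - (97q_R). Setting ∂π_R/∂q_R = 0: 306 - 4q_R - 2(q_C) = 0.
So q_C = (254 - 2q_R)/4 and q_R = (306 - 2q_C)/4.
Substituting one into the other gives q_C = 101/3 and q_R = 179/3.

59.67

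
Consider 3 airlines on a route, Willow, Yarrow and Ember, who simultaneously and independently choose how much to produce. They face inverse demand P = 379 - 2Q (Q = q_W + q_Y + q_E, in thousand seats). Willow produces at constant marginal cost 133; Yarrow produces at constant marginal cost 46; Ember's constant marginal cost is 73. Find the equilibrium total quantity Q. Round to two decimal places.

Willow's profit: π_W = (379 - 2Q)q_W - (133q_W). Setting ∂π_W/∂q_W = 0: 246 - 4q_W - 2(q_Y + q_E) = 0.
Yarrow's first-order condition: 333 - 4q_Y - 2(q_W + q_E) = 0.
Ember's profit: π_E = (379 - 2Q)q_E - (73q_E). Setting ∂π_E/∂q_E = 0: 306 - 4q_E - 2(q_W + q_Y) = 0.
Summing all 3 equations gives 885 − 8Q = 0, hence Q = 885/8.
Back-substituting: q_W = (246 − 885/4)/2 = 99/8, q_Y = (333 − 885/4)/2 = 447/8, q_E = (306 − 885/4)/2 = 339/8.
Total output Q = 99/8 + 447/8 + 339/8 = 885/8.

110.63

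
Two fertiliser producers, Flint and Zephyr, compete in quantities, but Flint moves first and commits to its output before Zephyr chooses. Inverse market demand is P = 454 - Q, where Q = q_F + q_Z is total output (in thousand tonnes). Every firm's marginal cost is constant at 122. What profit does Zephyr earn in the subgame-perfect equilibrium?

The follower Zephyr best-responds to any q_F: π_Z = (454 - Q)q_Z - 122q_Z.
Follower FOC: 332 - q_F - 2q_Z = 0, so q_Z(q_F) = (332 - q_F)/2.
The leader anticipates this reaction. Substituting into P = 454 - Q gives P = 288 - (1/2)q_F, so π_F = (288 - (1/2)q_F)q_F - 122q_F.
Maximising: ∂π_F/∂q_F = 166 - q_F = 0, giving q_F = 166.
Then q_Z = (332 - 166)/2 = 83.
Price P = 454 - 249 = 205.
Zephyr's profit: (205 - 122)·83 = 6889.

6889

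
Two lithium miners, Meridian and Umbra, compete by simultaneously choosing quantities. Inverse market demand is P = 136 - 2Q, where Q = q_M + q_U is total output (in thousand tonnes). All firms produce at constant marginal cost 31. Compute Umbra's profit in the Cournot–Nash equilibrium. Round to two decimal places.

612.50

Each firm earns π_i = (136 - 2Q)q_i - 31q_i.
Setting ∂π_i/∂q_i = 0 with rivals' quantities fixed: 105 - 4q_i - 2q_j = 0.
By symmetry each firm produces the same amount; substituting q_j = q_i yields q_i = 105/6 = 35/2.
Price P = 136 - 2·35 = 66.
Umbra's profit: (66 - 31)·(35/2) = 1225/2.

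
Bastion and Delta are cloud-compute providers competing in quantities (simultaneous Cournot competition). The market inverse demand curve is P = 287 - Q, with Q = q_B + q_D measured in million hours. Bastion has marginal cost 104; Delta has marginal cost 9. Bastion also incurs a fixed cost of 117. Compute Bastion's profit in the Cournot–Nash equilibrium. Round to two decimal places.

Bastion's profit: π_B = (287 - Q)q_B - (104q_B). Setting ∂π_B/∂q_B = 0: 183 - 2q_B - (q_D) = 0.
Delta's first-order condition: 278 - 2q_D - (q_B) = 0.
So q_B = (183 - q_D)/2 and q_D = (278 - q_B)/2.
Solving the pair: q_B = 88/3, q_D = 373/3.
Price P = 287 - 461/3 = 400/3.
Bastion's profit: (400/3 - 104)·(88/3) - 117 = 743.4444.

743.44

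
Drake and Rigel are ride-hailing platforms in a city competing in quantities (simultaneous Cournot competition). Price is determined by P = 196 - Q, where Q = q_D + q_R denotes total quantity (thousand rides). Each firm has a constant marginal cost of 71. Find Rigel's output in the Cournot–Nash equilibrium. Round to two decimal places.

A representative firm's profit is π_i = q_i(196 - Q) - 71q_i.
Setting ∂π_i/∂q_i = 0 with rivals' quantities fixed: 125 - 2q_i - q_j = 0.
By symmetry each firm produces the same amount; substituting q_j = q_i yields q_i = 125/3.

41.67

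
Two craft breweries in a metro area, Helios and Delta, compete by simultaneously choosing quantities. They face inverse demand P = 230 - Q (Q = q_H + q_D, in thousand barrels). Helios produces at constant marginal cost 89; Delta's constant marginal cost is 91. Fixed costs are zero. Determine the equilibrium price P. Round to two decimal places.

136.67

Helios's profit: π_H = (230 - Q)q_H - (89q_H). Setting ∂π_H/∂q_H = 0: 141 - 2q_H - (q_D) = 0.
Delta's first-order condition: 139 - 2q_D - (q_H) = 0.
Rearranging gives the reaction functions q_H = (141 - q_D)/2 and q_D = (139 - q_H)/2.
Solving the pair: q_H = 143/3, q_D = 137/3.
Total output Q = 280/3, so price P = 230 - 280/3 = 410/3.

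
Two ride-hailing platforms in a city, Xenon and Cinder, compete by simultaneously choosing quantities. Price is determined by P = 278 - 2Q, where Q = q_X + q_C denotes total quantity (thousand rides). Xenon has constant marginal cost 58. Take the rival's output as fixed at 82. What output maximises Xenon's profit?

14

With the rival's output fixed at 82, Xenon's profit is π_X = (278 - 2·82 - 2q_X)q_X - (58q_X) = (114 - 2q_X)q_X - (58q_X).
∂π_X/∂q_X = 56 - 4q_X = 0, so q_X = 14.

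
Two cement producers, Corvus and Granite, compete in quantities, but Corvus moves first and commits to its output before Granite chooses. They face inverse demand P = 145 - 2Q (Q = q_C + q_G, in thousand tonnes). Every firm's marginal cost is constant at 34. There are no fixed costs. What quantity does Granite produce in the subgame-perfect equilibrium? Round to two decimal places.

13.88

The follower Granite best-responds to any q_C: π_G = (145 - 2Q)q_G - 34q_G.
Setting the follower's marginal profit to zero, 111 - 2q_C - 4q_G = 0, i.e. q_G = (111 - 2q_C)/4.
The leader anticipates this reaction. Substituting into P = 145 - 2Q gives P = 179/2 - q_C, so π_C = (179/2 - q_C)q_C - 34q_C.
The leader's first-order condition 111/2 - 2q_C = 0 yields q_C = 111/4.
Then q_G = (111 - 2·(111/4))/4 = 111/8.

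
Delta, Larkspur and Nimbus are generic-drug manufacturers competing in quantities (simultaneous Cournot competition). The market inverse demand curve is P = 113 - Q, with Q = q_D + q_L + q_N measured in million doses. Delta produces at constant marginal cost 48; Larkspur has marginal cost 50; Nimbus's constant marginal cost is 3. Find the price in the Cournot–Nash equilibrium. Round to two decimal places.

Delta's profit: π_D = (113 - Q)q_D - (48q_D). Setting ∂π_D/∂q_D = 0: 65 - 2q_D - (q_L + q_N) = 0.
Larkspur's first-order condition: 63 - 2q_L - (q_D + q_N) = 0.
Nimbus's first-order condition: 110 - 2q_N - (q_D + q_L) = 0.
Adding the 3 first-order conditions: 238 − 4Q = 0, so Q = 119/2.
Back-substituting: q_D = (65 − 119/2) = 11/2, q_L = (63 − 119/2) = 7/2, q_N = (110 − 119/2) = 101/2.
Total output Q = 119/2, so price P = 113 - 119/2 = 107/2.

53.50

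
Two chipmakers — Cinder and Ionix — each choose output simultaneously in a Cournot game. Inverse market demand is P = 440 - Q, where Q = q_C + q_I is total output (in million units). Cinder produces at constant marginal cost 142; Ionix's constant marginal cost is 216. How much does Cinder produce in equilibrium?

124

Cinder's profit: π_C = (440 - Q)q_C - (142q_C). Setting ∂π_C/∂q_C = 0: 298 - 2q_C - (q_I) = 0.
Ionix's first-order condition: 224 - 2q_I - (q_C) = 0.
Best responses: q_C = (298 - q_I)/2, q_I = (224 - q_C)/2.
Solving the pair: q_C = 124, q_I = 50.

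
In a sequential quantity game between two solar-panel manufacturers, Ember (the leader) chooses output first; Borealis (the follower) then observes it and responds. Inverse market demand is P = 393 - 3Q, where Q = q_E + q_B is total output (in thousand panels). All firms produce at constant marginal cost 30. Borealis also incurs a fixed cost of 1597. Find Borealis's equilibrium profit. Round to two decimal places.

1148.19

Solve by backward induction. Given q_E, the follower Borealis maximises π_B = (393 - 3q_E - 3q_B)q_B - 30q_B.
∂π_B/∂q_B = 363 - 3q_E - 6q_B = 0 gives the reaction function q_B = (363 - 3q_E)/6.
The leader anticipates this reaction. Substituting into P = 393 - 3Q gives P = 423/2 - (3/2)q_E, so π_E = (423/2 - (3/2)q_E)q_E - 30q_E.
Maximising: ∂π_E/∂q_E = 363/2 - 3q_E = 0, giving q_E = 121/2.
Then q_B = (363 - 3·(121/2))/6 = 121/4.
Price P = 393 - 3·(363/4) = 483/4.
Borealis's profit: (483/4 - 30)·(121/4) - 1597 = 1148.1875.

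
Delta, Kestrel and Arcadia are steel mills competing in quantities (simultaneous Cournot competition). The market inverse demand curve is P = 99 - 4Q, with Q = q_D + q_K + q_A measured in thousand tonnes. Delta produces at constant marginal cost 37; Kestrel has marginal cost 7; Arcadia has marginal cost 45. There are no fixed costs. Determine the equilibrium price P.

47

Delta's profit: π_D = (99 - 4Q)q_D - (37q_D). Setting ∂π_D/∂q_D = 0: 62 - 8q_D - 4(q_K + q_A) = 0.
Kestrel's first-order condition: 92 - 8q_K - 4(q_D + q_A) = 0.
Arcadia's first-order condition: 54 - 8q_A - 4(q_D + q_K) = 0.
Summing all 3 equations gives 208 − 16Q = 0, hence Q = 13.
Back-substituting: q_D = (62 − 52)/4 = 5/2, q_K = (92 − 52)/4 = 10, q_A = (54 − 52)/4 = 1/2.
Total output Q = 13, so price P = 99 - 4·13 = 47.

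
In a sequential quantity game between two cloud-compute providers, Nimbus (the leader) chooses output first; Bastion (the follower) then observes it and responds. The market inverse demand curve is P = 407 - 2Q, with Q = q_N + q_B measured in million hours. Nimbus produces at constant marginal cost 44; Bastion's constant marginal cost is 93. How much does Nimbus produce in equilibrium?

The follower Bastion best-responds to any q_N: π_B = (407 - 2Q)q_B - 93q_B.
Follower FOC: 314 - 2q_N - 4q_B = 0, so q_B(q_N) = (314 - 2q_N)/4.
The leader anticipates this reaction. Substituting into P = 407 - 2Q gives P = 250 - q_N, so π_N = (250 - q_N)q_N - 44q_N.
Maximising: ∂π_N/∂q_N = 206 - 2q_N = 0, giving q_N = 103.
Then q_B = (314 - 2·103)/4 = 27.

103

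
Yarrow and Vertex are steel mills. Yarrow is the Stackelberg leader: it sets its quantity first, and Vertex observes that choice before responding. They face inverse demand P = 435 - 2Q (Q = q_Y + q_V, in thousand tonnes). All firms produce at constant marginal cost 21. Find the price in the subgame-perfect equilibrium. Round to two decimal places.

Solve by backward induction. Given q_Y, the follower Vertex maximises π_V = (435 - 2q_Y - 2q_V)q_V - 21q_V.
Follower FOC: 414 - 2q_Y - 4q_V = 0, so q_V(q_Y) = (414 - 2q_Y)/4.
The leader anticipates this reaction. Substituting into P = 435 - 2Q gives P = 228 - q_Y, so π_Y = (228 - q_Y)q_Y - 21q_Y.
Leader FOC: 207 - 2q_Y = 0, so q_Y = 207/2.
Then q_V = (414 - 2·(207/2))/4 = 207/4.
Total output Q = 621/4, so price P = 435 - 2·(621/4) = 249/2.

124.50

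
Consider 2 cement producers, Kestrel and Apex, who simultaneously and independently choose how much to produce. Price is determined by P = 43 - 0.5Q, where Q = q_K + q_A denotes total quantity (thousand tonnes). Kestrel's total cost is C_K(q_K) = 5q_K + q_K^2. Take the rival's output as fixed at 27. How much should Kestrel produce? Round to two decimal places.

With the rival's output fixed at 27, Kestrel's profit is π_K = (43 - (1/2)·27 - (1/2)q_K)q_K - (5q_K + q_K²) = (59/2 - (1/2)q_K)q_K - (5q_K + q_K²).
∂π_K/∂q_K = 49/2 - 3q_K = 0, so q_K = 49/6.

8.17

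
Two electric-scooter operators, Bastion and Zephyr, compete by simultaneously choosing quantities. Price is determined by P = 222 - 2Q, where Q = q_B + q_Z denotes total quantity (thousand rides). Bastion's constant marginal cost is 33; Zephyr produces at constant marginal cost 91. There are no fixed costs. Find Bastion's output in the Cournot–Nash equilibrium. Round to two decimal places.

Bastion's profit: π_B = (222 - 2Q)q_B - (33q_B). Setting ∂π_B/∂q_B = 0: 189 - 4q_B - 2(q_Z) = 0.
Zephyr's profit: π_Z = (222 - 2Q)q_Z - (91q_Z). Setting ∂π_Z/∂q_Z = 0: 131 - 4q_Z - 2(q_B) = 0.
Best responses: q_B = (189 - 2q_Z)/4, q_Z = (131 - 2q_B)/4.
Solving the pair: q_B = 247/6, q_Z = 73/6.

41.17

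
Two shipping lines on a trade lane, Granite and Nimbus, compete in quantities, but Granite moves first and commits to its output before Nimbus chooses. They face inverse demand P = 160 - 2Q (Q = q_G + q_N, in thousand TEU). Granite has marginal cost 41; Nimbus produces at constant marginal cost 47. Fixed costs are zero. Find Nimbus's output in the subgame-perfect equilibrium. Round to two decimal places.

The follower Nimbus best-responds to any q_G: π_N = (160 - 2Q)q_N - 47q_N.
∂π_N/∂q_N = 113 - 2q_G - 4q_N = 0 gives the reaction function q_N = (113 - 2q_G)/4.
Granite substitutes q_N(q_G) into its own profit: π_G = q_G(160 - 2q_G - (113 - 2q_G)/2) - 41q_G = (207/2 - q_G)q_G - 41q_G.
Maximising: ∂π_G/∂q_G = 125/2 - 2q_G = 0, giving q_G = 125/4.
Then q_N = (113 - 2·(125/4))/4 = 101/8.

12.63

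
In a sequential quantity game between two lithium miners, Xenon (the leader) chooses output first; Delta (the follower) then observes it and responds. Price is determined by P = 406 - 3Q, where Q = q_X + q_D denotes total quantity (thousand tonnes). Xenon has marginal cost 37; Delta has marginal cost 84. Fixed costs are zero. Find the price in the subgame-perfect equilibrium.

Solve by backward induction. Given q_X, the follower Delta maximises π_D = (406 - 3q_X - 3q_D)q_D - 84q_D.
∂π_D/∂q_D = 322 - 3q_X - 6q_D = 0 gives the reaction function q_D = (322 - 3q_X)/6.
The leader anticipates this reaction. Substituting into P = 406 - 3Q gives P = 245 - (3/2)q_X, so π_X = (245 - (3/2)q_X)q_X - 37q_X.
Maximising: ∂π_X/∂q_X = 208 - 3q_X = 0, giving q_X = 208/3.
Then q_D = (322 - 3·(208/3))/6 = 19.
Total output Q = 265/3, so price P = 406 - 3·(265/3) = 141.

141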